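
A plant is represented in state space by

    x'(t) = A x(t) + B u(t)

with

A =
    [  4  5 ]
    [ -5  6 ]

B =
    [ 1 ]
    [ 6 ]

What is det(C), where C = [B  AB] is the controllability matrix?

AB = [[34], [31]]
Controllability matrix C = [B  AB] = [[1, 34], [6, 31]]
det(C) = 1·31 - 34·6 = 31 - 204 = -173
Since det(C) ≠ 0, rank(C) = 2 and the system is completely controllable.

-173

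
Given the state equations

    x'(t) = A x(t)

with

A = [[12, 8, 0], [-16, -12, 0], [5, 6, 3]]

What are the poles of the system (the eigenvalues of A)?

-4, 3, 4

det(sI - A) = s^3 - (tr A)s^2 + (M11 + M22 + M33)s - det A, where Mii is the 2×2 principal minor of A obtained by deleting row i and column i.
tr A = 12 + (-12) + 3 = 3; M11 = (-12)·3 - 0·6 = -36 - 0 = -36; M22 = 12·3 - 0·5 = 36 - 0 = 36; M33 = 12·(-12) - 8·(-16) = -144 - (-128) = -16; sum of minors = -16.
det A = 12·((-12)·3 - 0·6) - 8·((-16)·3 - 0·5) + 0·((-16)·6 - (-12)·5) = 12·(-36) - 8·(-48) + 0·(-36) = -48.
So p(s) = det(sI - A) = s^3 - 3s^2 - 16s + 48.
Rational-root test: any integer root divides 48. Testing small divisors, s = 3 works: p(3) = 27 + (-27) + (-48) + 48 = 0, so (s - 3) is a factor.
Dividing, p(s) = (s - 3)(s^2 - 16).
Factor s^2 - 16: two numbers with sum 0 and product -16 are 4 and -4, so s^2 - 16 = (s - 4)(s + 4).
Hence p(s) = (s - 4) (s - 3) (s + 4), with roots -4, 3, 4.
At least one eigenvalue has non-negative real part, so the system is not asymptotically stable.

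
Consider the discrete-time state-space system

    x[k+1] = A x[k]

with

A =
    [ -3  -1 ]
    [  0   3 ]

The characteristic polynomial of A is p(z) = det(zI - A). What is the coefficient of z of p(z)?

0

For a 2×2 matrix, det(zI - A) = z^2 - (tr A)z + det A.
tr A = 0, det A = -9.
So p(z) = z^2 - 9.
The coefficient of z is 0.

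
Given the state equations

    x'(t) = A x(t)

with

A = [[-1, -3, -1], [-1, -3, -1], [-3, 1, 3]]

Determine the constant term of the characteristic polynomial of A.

0

Expand det(sI - A) for the 3×3 matrix.
p(s) = s^3 + s^2 - 14s.
(Check: constant term = det(-A) = (-1)^3 det A = 0; coefficient of s^2 = -tr A = 1.)
The constant term is 0.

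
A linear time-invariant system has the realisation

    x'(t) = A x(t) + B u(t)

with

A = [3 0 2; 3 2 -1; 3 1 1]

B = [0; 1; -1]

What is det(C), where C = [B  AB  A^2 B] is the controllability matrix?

AB = [[-2], [3], [0]]
A^2B = [[-6], [0], [-3]]
Controllability matrix C = [B  AB  A^2B] = [[0, -2, -6], [1, 3, 0], [-1, 0, -3]]
Expanding along the first row, det(C) = 0·(3·(-3) - 0·0) - (-2)·(1·(-3) - 0·(-1)) + (-6)·(1·0 - 3·(-1)) = 0·(-9) - (-2)·(-3) + (-6)·3 = -24
Since det(C) ≠ 0, rank(C) = 3 and the system is completely controllable.

-24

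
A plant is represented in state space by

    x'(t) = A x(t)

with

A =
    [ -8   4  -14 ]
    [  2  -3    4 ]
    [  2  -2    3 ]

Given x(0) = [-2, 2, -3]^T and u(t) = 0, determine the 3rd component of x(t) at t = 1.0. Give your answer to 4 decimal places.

-2.2434

det(sI - A) = s^3 - (tr A)s^2 + (M11 + M22 + M33)s - det A, where Mii is the 2×2 principal minor of A obtained by deleting row i and column i.
tr A = (-8) + (-3) + 3 = -8; M11 = (-3)·3 - 4·(-2) = -9 - (-8) = -1; M22 = (-8)·3 - (-14)·2 = -24 - (-28) = 4; M33 = (-8)·(-3) - 4·2 = 24 - 8 = 16; sum of minors = 19.
det A = (-8)·((-3)·3 - 4·(-2)) - 4·(2·3 - 4·2) + (-14)·(2·(-2) - (-3)·2) = (-8)·(-1) - 4·(-2) + (-14)·2 = -12.
So p(s) = det(sI - A) = s^3 + 8s^2 + 19s + 12.
Rational-root test: any integer root divides 12. Testing small divisors, s = -1 works: p(-1) = -1 + 8 + (-19) + 12 = 0, so (s + 1) is a factor.
Dividing, p(s) = (s + 1)(s^2 + 7s + 12).
Factor s^2 + 7s + 12: two numbers with sum -7 and product 12 are -3 and -4, so s^2 + 7s + 12 = (s + 3)(s + 4).
Hence p(s) = (s + 1) (s + 3) (s + 4), with roots -4, -3, -1.
The eigenvalues -4, -3, -1 are distinct and real, so A is diagonalisable and x(t) = e^{At} x(0) = V diag(e^{λ_i t}) V^{-1} x(0), where the columns of V are the eigenvectors.
λ = -4: A - (-4)I = [[-4, 4, -14], [2, 1, 4], [2, -2, 7]]. v must be orthogonal to every row; (row 1) × (row 2) = [30, -12, -12], so take v_1 = [-5, 2, 2]^T.
λ = -3: A - (-3)I = [[-5, 4, -14], [2, 0, 4], [2, -2, 6]]. v must be orthogonal to every row; (row 1) × (row 2) = [16, -8, -8], so take v_2 = [2, -1, -1]^T.
λ = -1: A - (-1)I = [[-7, 4, -14], [2, -2, 4], [2, -2, 4]]. v must be orthogonal to every row; (row 1) × (row 2) = [-12, 0, 6], so take v_3 = [-2, 0, 1]^T.
V = [v_1 v_2 v_3] = [[-5, 2, -2], [2, -1, 0], [2, -1, 1]] has det V = 1, so V^{-1} = adj(V)/det V = [[-1, 0, -2], [-2, -1, -4], [0, -1, 1]].
Modal coordinates z(0) = V^{-1} x(0): (-1)·(-2) + 0·2 + (-2)·(-3) = 8; (-2)·(-2) + (-1)·2 + (-4)·(-3) = 14; 0·(-2) + (-1)·2 + 1·(-3) = -5; so z(0) = [8, 14, -5]^T.
x_3(t) = Σ_i (v_i)_3 · z_i(0) · e^{λ_i t} (row 3 of V times the modal terms).
x_3(1.0) = 2·8·e^{-4·1.0} + (-1)·14·e^{-3·1.0} + 1·(-5)·e^{-1·1.0} = 16·0.018316 + (-14)·0.049787 + (-5)·0.367879 = -2.2434.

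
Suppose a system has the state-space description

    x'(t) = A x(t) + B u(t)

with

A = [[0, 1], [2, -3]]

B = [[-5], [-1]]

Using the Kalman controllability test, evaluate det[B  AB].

34

AB = [[-1], [-7]]
Controllability matrix C = [B  AB] = [[-5, -1], [-1, -7]]
det(C) = (-5)·(-7) - (-1)·(-1) = 35 - 1 = 34
Since det(C) ≠ 0, rank(C) = 2 and the system is completely controllable.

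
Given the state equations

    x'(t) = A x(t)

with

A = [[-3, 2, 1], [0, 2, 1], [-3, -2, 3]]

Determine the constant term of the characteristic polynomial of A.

Expand det(sI - A) for the 3×3 matrix.
p(s) = s^3 - 2s^2 - 4s + 24.
(Check: constant term = det(-A) = (-1)^3 det A = 24; coefficient of s^2 = -tr A = -2.)
The constant term is 24.

24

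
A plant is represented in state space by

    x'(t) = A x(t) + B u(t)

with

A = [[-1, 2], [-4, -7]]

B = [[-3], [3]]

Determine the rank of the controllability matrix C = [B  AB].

1

AB = [[9], [-9]]
Controllability matrix C = [B  AB] = [[-3, 9], [3, -9]]
Every column of C is a scalar multiple of column 1 = [-3, 3] (multipliers 1, -3), so the columns span a one-dimensional space.
C ≠ 0, hence rank(C) = 1.
rank(C) = 1 < n = 2, so the pair (A, B) is not completely controllable.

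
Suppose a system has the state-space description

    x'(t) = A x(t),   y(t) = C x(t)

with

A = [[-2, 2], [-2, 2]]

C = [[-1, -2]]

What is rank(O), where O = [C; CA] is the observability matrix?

CA = [[6, -6]]
Observability matrix O = [C; CA] = [[-1, -2], [6, -6]]
det(O) = (-1)·(-6) - (-2)·6 = 6 - (-12) = 18 ≠ 0, so rank(O) = 2.
rank(O) = 2 = n, so the pair (A, C) is completely observable.

2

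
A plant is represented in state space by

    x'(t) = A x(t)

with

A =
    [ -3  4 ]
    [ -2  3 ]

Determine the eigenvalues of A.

-1, 1

det(sI - A) = s^2 - (tr A)s + det A, with tr A = (-3) + 3 = 0 and det A = (-3)·3 - 4·(-2) = -9 - (-8) = -1.
So p(s) = det(sI - A) = s^2 - 1.
Factor s^2 - 1: two numbers with sum 0 and product -1 are 1 and -1, so s^2 - 1 = (s - 1)(s + 1).
Hence p(s) = (s - 1) (s + 1), with roots -1, 1.
At least one eigenvalue has non-negative real part, so the system is not asymptotically stable.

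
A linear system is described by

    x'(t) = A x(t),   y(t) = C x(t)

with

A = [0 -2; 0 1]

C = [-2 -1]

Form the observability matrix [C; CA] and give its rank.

CA = [[0, 3]]
Observability matrix O = [C; CA] = [[-2, -1], [0, 3]]
det(O) = (-2)·3 - (-1)·0 = -6 - 0 = -6 ≠ 0, so rank(O) = 2.
rank(O) = 2 = n, so the pair (A, C) is completely observable.

2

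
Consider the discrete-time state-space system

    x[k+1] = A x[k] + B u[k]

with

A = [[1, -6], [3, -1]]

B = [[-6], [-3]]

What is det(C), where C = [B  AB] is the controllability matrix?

AB = [[12], [-15]]
Controllability matrix C = [B  AB] = [[-6, 12], [-3, -15]]
det(C) = (-6)·(-15) - 12·(-3) = 90 - (-36) = 126
Since det(C) ≠ 0, rank(C) = 2 and the system is completely controllable.

126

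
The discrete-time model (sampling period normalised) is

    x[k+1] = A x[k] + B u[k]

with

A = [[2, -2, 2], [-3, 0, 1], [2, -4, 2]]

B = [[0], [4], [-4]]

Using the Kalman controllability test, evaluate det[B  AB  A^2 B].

AB = [[-16], [-4], [-24]]
A^2B = [[-72], [24], [-64]]
Controllability matrix C = [B  AB  A^2B] = [[0, -16, -72], [4, -4, 24], [-4, -24, -64]]
Expanding along the first row, det(C) = 0·((-4)·(-64) - 24·(-24)) - (-16)·(4·(-64) - 24·(-4)) + (-72)·(4·(-24) - (-4)·(-4)) = 0·832 - (-16)·(-160) + (-72)·(-112) = 5504
Since det(C) ≠ 0, rank(C) = 3 and the system is completely controllable.

5504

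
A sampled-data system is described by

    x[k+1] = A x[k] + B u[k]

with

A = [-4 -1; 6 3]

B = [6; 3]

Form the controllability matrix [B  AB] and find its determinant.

AB = [[-27], [45]]
Controllability matrix C = [B  AB] = [[6, -27], [3, 45]]
det(C) = 6·45 - (-27)·3 = 270 - (-81) = 351
Since det(C) ≠ 0, rank(C) = 2 and the system is completely controllable.

351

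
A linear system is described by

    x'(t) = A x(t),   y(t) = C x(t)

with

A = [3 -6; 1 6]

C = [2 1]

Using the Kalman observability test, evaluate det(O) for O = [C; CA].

CA = [[7, -6]]
Observability matrix O = [C; CA] = [[2, 1], [7, -6]]
det(O) = 2·(-6) - 1·7 = -12 - 7 = -19
Since det(O) ≠ 0, rank(O) = 2 and the system is completely observable.

-19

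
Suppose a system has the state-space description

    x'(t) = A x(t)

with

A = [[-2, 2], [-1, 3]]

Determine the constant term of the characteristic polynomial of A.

For a 2×2 matrix, det(sI - A) = s^2 - (tr A)s + det A.
tr A = 1, det A = -4.
So p(s) = s^2 - s - 4.
The constant term is -4.

-4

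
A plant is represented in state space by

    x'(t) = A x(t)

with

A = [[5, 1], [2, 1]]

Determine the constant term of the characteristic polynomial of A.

For a 2×2 matrix, det(sI - A) = s^2 - (tr A)s + det A.
tr A = 6, det A = 3.
So p(s) = s^2 - 6s + 3.
The constant term is 3.

3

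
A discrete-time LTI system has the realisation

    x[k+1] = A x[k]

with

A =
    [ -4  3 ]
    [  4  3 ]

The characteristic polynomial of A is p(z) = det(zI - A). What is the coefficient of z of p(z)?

For a 2×2 matrix, det(zI - A) = z^2 - (tr A)z + det A.
tr A = -1, det A = -24.
So p(z) = z^2 + z - 24.
The coefficient of z is 1.

1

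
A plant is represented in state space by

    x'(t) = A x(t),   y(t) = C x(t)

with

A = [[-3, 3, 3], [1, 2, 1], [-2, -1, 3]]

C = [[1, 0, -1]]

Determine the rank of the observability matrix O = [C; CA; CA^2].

3

CA = [[-1, 4, 0]]
CA^2 = [[7, 5, 1]]
Observability matrix O = [C; CA; CA^2] = [[1, 0, -1], [-1, 4, 0], [7, 5, 1]]
det(O) = 1·(4·1 - 0·5) - 0·((-1)·1 - 0·7) + (-1)·((-1)·5 - 4·7) = 1·4 - 0·(-1) + (-1)·(-33) = 37 ≠ 0, so rank(O) = 3.
rank(O) = 3 = n, so the pair (A, C) is completely observable.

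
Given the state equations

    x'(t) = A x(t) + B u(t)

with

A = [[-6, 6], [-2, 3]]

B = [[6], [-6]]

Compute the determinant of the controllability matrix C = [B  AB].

AB = [[-72], [-30]]
Controllability matrix C = [B  AB] = [[6, -72], [-6, -30]]
det(C) = 6·(-30) - (-72)·(-6) = -180 - 432 = -612
Since det(C) ≠ 0, rank(C) = 2 and the system is completely controllable.

-612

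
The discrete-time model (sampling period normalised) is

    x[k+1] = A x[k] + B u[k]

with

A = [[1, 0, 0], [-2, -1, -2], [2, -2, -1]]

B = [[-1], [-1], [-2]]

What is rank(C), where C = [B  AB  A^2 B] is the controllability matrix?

3

AB = [[-1], [7], [2]]
A^2B = [[-1], [-9], [-18]]
Controllability matrix C = [B  AB  A^2B] = [[-1, -1, -1], [-1, 7, -9], [-2, 2, -18]]
det(C) = (-1)·(7·(-18) - (-9)·2) - (-1)·((-1)·(-18) - (-9)·(-2)) + (-1)·((-1)·2 - 7·(-2)) = (-1)·(-108) - (-1)·0 + (-1)·12 = 96 ≠ 0, so rank(C) = 3.
rank(C) = 3 = n, so the pair (A, B) is completely controllable.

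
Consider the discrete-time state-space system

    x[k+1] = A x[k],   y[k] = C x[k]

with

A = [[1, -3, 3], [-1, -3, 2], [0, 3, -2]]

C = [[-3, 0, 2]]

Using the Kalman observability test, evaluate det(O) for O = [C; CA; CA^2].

CA = [[-3, 15, -13]]
CA^2 = [[-18, -75, 47]]
Observability matrix O = [C; CA; CA^2] = [[-3, 0, 2], [-3, 15, -13], [-18, -75, 47]]
Expanding along the first row, det(O) = (-3)·(15·47 - (-13)·(-75)) - 0·((-3)·47 - (-13)·(-18)) + 2·((-3)·(-75) - 15·(-18)) = (-3)·(-270) - 0·(-375) + 2·495 = 1800
Since det(O) ≠ 0, rank(O) = 3 and the system is completely observable.

1800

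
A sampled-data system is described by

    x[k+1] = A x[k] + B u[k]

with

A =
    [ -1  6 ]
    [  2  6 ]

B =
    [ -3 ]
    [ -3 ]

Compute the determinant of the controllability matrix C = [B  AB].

AB = [[-15], [-24]]
Controllability matrix C = [B  AB] = [[-3, -15], [-3, -24]]
det(C) = (-3)·(-24) - (-15)·(-3) = 72 - 45 = 27
Since det(C) ≠ 0, rank(C) = 2 and the system is completely controllable.

27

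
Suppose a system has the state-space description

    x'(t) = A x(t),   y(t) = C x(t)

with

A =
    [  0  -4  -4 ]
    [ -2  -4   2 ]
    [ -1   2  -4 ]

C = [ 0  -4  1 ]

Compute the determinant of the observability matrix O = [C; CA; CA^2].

CA = [[7, 18, -12]]
CA^2 = [[-24, -124, 56]]
Observability matrix O = [C; CA; CA^2] = [[0, -4, 1], [7, 18, -12], [-24, -124, 56]]
Expanding along the first row, det(O) = 0·(18·56 - (-12)·(-124)) - (-4)·(7·56 - (-12)·(-24)) + 1·(7·(-124) - 18·(-24)) = 0·(-480) - (-4)·104 + 1·(-436) = -20
Since det(O) ≠ 0, rank(O) = 3 and the system is completely observable.

-20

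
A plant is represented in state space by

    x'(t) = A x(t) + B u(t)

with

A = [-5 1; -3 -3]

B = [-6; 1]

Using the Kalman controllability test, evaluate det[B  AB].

AB = [[31], [15]]
Controllability matrix C = [B  AB] = [[-6, 31], [1, 15]]
det(C) = (-6)·15 - 31·1 = -90 - 31 = -121
Since det(C) ≠ 0, rank(C) = 2 and the system is completely controllable.

-121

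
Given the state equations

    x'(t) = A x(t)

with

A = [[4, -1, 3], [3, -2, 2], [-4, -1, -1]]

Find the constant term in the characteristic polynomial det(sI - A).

12

Expand det(sI - A) for the 3×3 matrix.
p(s) = s^3 - s^2 + 7s + 12.
(Check: constant term = det(-A) = (-1)^3 det A = 12; coefficient of s^2 = -tr A = -1.)
The constant term is 12.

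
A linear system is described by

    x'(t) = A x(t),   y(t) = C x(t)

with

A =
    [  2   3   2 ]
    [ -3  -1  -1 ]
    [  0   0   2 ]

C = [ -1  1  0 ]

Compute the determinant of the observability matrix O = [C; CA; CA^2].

CA = [[-5, -4, -3]]
CA^2 = [[2, -11, -12]]
Observability matrix O = [C; CA; CA^2] = [[-1, 1, 0], [-5, -4, -3], [2, -11, -12]]
Expanding along the first row, det(O) = (-1)·((-4)·(-12) - (-3)·(-11)) - 1·((-5)·(-12) - (-3)·2) + 0·((-5)·(-11) - (-4)·2) = (-1)·15 - 1·66 + 0·63 = -81
Since det(O) ≠ 0, rank(O) = 3 and the system is completely observable.

-81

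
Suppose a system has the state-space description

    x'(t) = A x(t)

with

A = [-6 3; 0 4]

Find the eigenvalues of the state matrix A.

-6, 4

det(sI - A) = s^2 - (tr A)s + det A, with tr A = (-6) + 4 = -2 and det A = (-6)·4 - 3·0 = -24 - 0 = -24.
So p(s) = det(sI - A) = s^2 + 2s - 24.
Factor s^2 + 2s - 24: two numbers with sum -2 and product -24 are 4 and -6, so s^2 + 2s - 24 = (s - 4)(s + 6).
Hence p(s) = (s - 4) (s + 6), with roots -6, 4.
At least one eigenvalue has non-negative real part, so the system is not asymptotically stable.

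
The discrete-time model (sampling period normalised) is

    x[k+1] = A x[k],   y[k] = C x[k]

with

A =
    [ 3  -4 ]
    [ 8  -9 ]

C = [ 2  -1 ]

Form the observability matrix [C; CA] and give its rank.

CA = [[-2, 1]]
Observability matrix O = [C; CA] = [[2, -1], [-2, 1]]
Every row of O is a scalar multiple of row 1 = [2, -1] (multipliers 1, -1), so the rows span a one-dimensional space.
O ≠ 0, hence rank(O) = 1.
rank(O) = 1 < n = 2, so the pair (A, C) is not completely observable.

1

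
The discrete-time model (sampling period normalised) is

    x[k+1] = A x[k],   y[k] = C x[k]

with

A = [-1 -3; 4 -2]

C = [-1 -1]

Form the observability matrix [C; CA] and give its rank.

CA = [[-3, 5]]
Observability matrix O = [C; CA] = [[-1, -1], [-3, 5]]
det(O) = (-1)·5 - (-1)·(-3) = -5 - 3 = -8 ≠ 0, so rank(O) = 2.
rank(O) = 2 = n, so the pair (A, C) is completely observable.

2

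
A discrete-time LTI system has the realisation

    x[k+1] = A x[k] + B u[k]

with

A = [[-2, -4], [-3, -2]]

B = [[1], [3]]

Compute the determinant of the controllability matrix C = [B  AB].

33

AB = [[-14], [-9]]
Controllability matrix C = [B  AB] = [[1, -14], [3, -9]]
det(C) = 1·(-9) - (-14)·3 = -9 - (-42) = 33
Since det(C) ≠ 0, rank(C) = 2 and the system is completely controllable.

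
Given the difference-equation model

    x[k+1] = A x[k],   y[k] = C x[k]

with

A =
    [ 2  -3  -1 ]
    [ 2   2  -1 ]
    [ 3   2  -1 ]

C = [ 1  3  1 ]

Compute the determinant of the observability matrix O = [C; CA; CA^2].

CA = [[11, 5, -5]]
CA^2 = [[17, -33, -11]]
Observability matrix O = [C; CA; CA^2] = [[1, 3, 1], [11, 5, -5], [17, -33, -11]]
Expanding along the first row, det(O) = 1·(5·(-11) - (-5)·(-33)) - 3·(11·(-11) - (-5)·17) + 1·(11·(-33) - 5·17) = 1·(-220) - 3·(-36) + 1·(-448) = -560
Since det(O) ≠ 0, rank(O) = 3 and the system is completely observable.

-560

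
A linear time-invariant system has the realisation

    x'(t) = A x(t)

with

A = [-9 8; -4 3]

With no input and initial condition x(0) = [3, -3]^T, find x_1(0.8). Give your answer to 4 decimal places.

det(sI - A) = s^2 - (tr A)s + det A, with tr A = (-9) + 3 = -6 and det A = (-9)·3 - 8·(-4) = -27 - (-32) = 5.
So p(s) = det(sI - A) = s^2 + 6s + 5.
Factor s^2 + 6s + 5: two numbers with sum -6 and product 5 are -1 and -5, so s^2 + 6s + 5 = (s + 1)(s + 5).
Hence p(s) = (s + 1) (s + 5), with roots -5, -1.
The eigenvalues -5, -1 are distinct and real, so A is diagonalisable and x(t) = e^{At} x(0) = V diag(e^{λ_i t}) V^{-1} x(0), where the columns of V are the eigenvectors.
λ = -5: A - (-5)I = [[-4, 8], [-4, 8]]. Row 1 gives (-4)·v1 + 8·v2 = 0, so take v_1 = [2, 1]^T.
λ = -1: A - (-1)I = [[-8, 8], [-4, 4]]. Row 1 gives (-8)·v1 + 8·v2 = 0, so take v_2 = [1, 1]^T.
V = [v_1 v_2] = [[2, 1], [1, 1]] has det V = 1, so V^{-1} = adj(V)/det V = [[1, -1], [-1, 2]].
Modal coordinates z(0) = V^{-1} x(0): 1·3 + (-1)·(-3) = 6; (-1)·3 + 2·(-3) = -9; so z(0) = [6, -9]^T.
x_1(t) = Σ_i (v_i)_1 · z_i(0) · e^{λ_i t} (row 1 of V times the modal terms).
x_1(0.8) = 2·6·e^{-5·0.8} + 1·(-9)·e^{-1·0.8} = 12·0.018316 + (-9)·0.449329 = -3.8242.

-3.8242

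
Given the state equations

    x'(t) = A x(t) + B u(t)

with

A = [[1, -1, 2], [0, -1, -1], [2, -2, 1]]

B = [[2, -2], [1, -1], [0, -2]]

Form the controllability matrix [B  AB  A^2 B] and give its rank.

AB = [[1, -5], [-1, 3], [2, -4]]
A^2B = [[6, -16], [-1, 1], [6, -20]]
Controllability matrix C = [B  AB  A^2B] = [[2, -2, 1, -5, 6, -16], [1, -1, -1, 3, -1, 1], [0, -2, 2, -4, 6, -20]]
Take the 3×3 submatrix of C formed by columns 1, 2, 3: [[2, -2, 1], [1, -1, -1], [0, -2, 2]]. Its determinant is 2·((-1)·2 - (-1)·(-2)) - (-2)·(1·2 - (-1)·0) + 1·(1·(-2) - (-1)·0) = 2·(-4) - (-2)·2 + 1·(-2) = -6 ≠ 0.
So rank(C) ≥ 3; since C has 3 rows, rank(C) = 3.
rank(C) = 3 = n, so the pair (A, B) is completely controllable.

3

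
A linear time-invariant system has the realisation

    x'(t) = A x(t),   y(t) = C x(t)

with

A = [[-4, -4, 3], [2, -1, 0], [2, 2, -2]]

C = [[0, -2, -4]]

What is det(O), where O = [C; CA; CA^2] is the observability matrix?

2528

CA = [[-12, -6, 8]]
CA^2 = [[52, 70, -52]]
Observability matrix O = [C; CA; CA^2] = [[0, -2, -4], [-12, -6, 8], [52, 70, -52]]
Expanding along the first row, det(O) = 0·((-6)·(-52) - 8·70) - (-2)·((-12)·(-52) - 8·52) + (-4)·((-12)·70 - (-6)·52) = 0·(-248) - (-2)·208 + (-4)·(-528) = 2528
Since det(O) ≠ 0, rank(O) = 3 and the system is completely observable.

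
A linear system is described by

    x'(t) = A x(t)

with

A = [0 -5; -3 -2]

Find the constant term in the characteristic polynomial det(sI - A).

For a 2×2 matrix, det(sI - A) = s^2 - (tr A)s + det A.
tr A = -2, det A = -15.
So p(s) = s^2 + 2s - 15.
The constant term is -15.

-15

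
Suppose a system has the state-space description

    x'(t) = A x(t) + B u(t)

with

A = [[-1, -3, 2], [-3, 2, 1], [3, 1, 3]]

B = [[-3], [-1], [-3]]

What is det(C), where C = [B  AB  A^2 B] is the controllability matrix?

-287

AB = [[0], [4], [-19]]
A^2B = [[-50], [-11], [-53]]
Controllability matrix C = [B  AB  A^2B] = [[-3, 0, -50], [-1, 4, -11], [-3, -19, -53]]
Expanding along the first row, det(C) = (-3)·(4·(-53) - (-11)·(-19)) - 0·((-1)·(-53) - (-11)·(-3)) + (-50)·((-1)·(-19) - 4·(-3)) = (-3)·(-421) - 0·20 + (-50)·31 = -287
Since det(C) ≠ 0, rank(C) = 3 and the system is completely controllable.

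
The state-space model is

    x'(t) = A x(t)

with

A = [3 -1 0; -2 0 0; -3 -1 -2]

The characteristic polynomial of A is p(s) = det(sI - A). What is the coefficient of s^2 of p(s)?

-1

Expand det(sI - A) for the 3×3 matrix.
p(s) = s^3 - s^2 - 8s - 4.
(Check: constant term = det(-A) = (-1)^3 det A = -4; coefficient of s^2 = -tr A = -1.)
The coefficient of s^2 is -1.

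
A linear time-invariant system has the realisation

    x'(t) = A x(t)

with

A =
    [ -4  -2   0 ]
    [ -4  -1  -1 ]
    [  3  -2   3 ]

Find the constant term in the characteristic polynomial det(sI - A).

-2

Expand det(sI - A) for the 3×3 matrix.
p(s) = s^3 + 2s^2 - 21s - 2.
(Check: constant term = det(-A) = (-1)^3 det A = -2; coefficient of s^2 = -tr A = 2.)
The constant term is -2.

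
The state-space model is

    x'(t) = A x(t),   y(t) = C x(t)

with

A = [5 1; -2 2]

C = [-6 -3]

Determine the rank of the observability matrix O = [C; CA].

CA = [[-24, -12]]
Observability matrix O = [C; CA] = [[-6, -3], [-24, -12]]
Every row of O is a scalar multiple of row 1 = [-6, -3] (multipliers 1, 4), so the rows span a one-dimensional space.
O ≠ 0, hence rank(O) = 1.
rank(O) = 1 < n = 2, so the pair (A, C) is not completely observable.

1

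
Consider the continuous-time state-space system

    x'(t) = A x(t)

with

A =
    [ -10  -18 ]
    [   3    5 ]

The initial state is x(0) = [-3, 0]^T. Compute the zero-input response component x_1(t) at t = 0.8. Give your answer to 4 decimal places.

2.3291

det(sI - A) = s^2 - (tr A)s + det A, with tr A = (-10) + 5 = -5 and det A = (-10)·5 - (-18)·3 = -50 - (-54) = 4.
So p(s) = det(sI - A) = s^2 + 5s + 4.
Factor s^2 + 5s + 4: two numbers with sum -5 and product 4 are -1 and -4, so s^2 + 5s + 4 = (s + 1)(s + 4).
Hence p(s) = (s + 1) (s + 4), with roots -4, -1.
The eigenvalues -4, -1 are distinct and real, so A is diagonalisable and x(t) = e^{At} x(0) = V diag(e^{λ_i t}) V^{-1} x(0), where the columns of V are the eigenvectors.
λ = -4: A - (-4)I = [[-6, -18], [3, 9]]. Row 1 gives (-6)·v1 + (-18)·v2 = 0, so take v_1 = [3, -1]^T.
λ = -1: A - (-1)I = [[-9, -18], [3, 6]]. Row 1 gives (-9)·v1 + (-18)·v2 = 0, so take v_2 = [-2, 1]^T.
V = [v_1 v_2] = [[3, -2], [-1, 1]] has det V = 1, so V^{-1} = adj(V)/det V = [[1, 2], [1, 3]].
Modal coordinates z(0) = V^{-1} x(0): 1·(-3) + 2·0 = -3; 1·(-3) + 3·0 = -3; so z(0) = [-3, -3]^T.
x_1(t) = Σ_i (v_i)_1 · z_i(0) · e^{λ_i t} (row 1 of V times the modal terms).
x_1(0.8) = 3·(-3)·e^{-4·0.8} + (-2)·(-3)·e^{-1·0.8} = (-9)·0.040762 + 6·0.449329 = 2.3291.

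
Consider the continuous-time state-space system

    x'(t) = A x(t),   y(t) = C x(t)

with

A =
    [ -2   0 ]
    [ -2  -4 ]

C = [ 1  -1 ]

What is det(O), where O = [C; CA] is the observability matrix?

4

CA = [[0, 4]]
Observability matrix O = [C; CA] = [[1, -1], [0, 4]]
det(O) = 1·4 - (-1)·0 = 4 - 0 = 4
Since det(O) ≠ 0, rank(O) = 2 and the system is completely observable.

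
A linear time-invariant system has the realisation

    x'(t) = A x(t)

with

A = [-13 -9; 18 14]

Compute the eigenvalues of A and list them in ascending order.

det(sI - A) = s^2 - (tr A)s + det A, with tr A = (-13) + 14 = 1 and det A = (-13)·14 - (-9)·18 = -182 - (-162) = -20.
So p(s) = det(sI - A) = s^2 - s - 20.
Factor s^2 - s - 20: two numbers with sum 1 and product -20 are 5 and -4, so s^2 - s - 20 = (s - 5)(s + 4).
Hence p(s) = (s - 5) (s + 4), with roots -4, 5.
At least one eigenvalue has non-negative real part, so the system is not asymptotically stable.

-4, 5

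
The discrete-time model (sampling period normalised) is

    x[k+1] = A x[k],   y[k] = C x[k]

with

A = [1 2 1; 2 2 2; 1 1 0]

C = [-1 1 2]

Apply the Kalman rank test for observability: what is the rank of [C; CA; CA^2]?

3

CA = [[3, 2, 1]]
CA^2 = [[8, 11, 7]]
Observability matrix O = [C; CA; CA^2] = [[-1, 1, 2], [3, 2, 1], [8, 11, 7]]
det(O) = (-1)·(2·7 - 1·11) - 1·(3·7 - 1·8) + 2·(3·11 - 2·8) = (-1)·3 - 1·13 + 2·17 = 18 ≠ 0, so rank(O) = 3.
rank(O) = 3 = n, so the pair (A, C) is completely observable.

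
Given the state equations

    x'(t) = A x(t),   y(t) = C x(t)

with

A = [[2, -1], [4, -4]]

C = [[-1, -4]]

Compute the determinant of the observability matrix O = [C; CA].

CA = [[-18, 17]]
Observability matrix O = [C; CA] = [[-1, -4], [-18, 17]]
det(O) = (-1)·17 - (-4)·(-18) = -17 - 72 = -89
Since det(O) ≠ 0, rank(O) = 2 and the system is completely observable.

-89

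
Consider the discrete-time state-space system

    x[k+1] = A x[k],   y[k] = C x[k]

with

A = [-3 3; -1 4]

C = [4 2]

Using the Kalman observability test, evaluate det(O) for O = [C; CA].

108

CA = [[-14, 20]]
Observability matrix O = [C; CA] = [[4, 2], [-14, 20]]
det(O) = 4·20 - 2·(-14) = 80 - (-28) = 108
Since det(O) ≠ 0, rank(O) = 2 and the system is completely observable.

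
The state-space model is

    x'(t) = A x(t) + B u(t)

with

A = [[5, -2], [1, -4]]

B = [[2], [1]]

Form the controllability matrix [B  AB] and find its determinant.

-12

AB = [[8], [-2]]
Controllability matrix C = [B  AB] = [[2, 8], [1, -2]]
det(C) = 2·(-2) - 8·1 = -4 - 8 = -12
Since det(C) ≠ 0, rank(C) = 2 and the system is completely controllable.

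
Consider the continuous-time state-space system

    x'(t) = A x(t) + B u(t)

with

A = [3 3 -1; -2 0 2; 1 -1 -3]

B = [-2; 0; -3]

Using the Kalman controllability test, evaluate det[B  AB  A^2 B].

504

AB = [[-3], [-2], [7]]
A^2B = [[-22], [20], [-22]]
Controllability matrix C = [B  AB  A^2B] = [[-2, -3, -22], [0, -2, 20], [-3, 7, -22]]
Expanding along the first row, det(C) = (-2)·((-2)·(-22) - 20·7) - (-3)·(0·(-22) - 20·(-3)) + (-22)·(0·7 - (-2)·(-3)) = (-2)·(-96) - (-3)·60 + (-22)·(-6) = 504
Since det(C) ≠ 0, rank(C) = 3 and the system is completely controllable.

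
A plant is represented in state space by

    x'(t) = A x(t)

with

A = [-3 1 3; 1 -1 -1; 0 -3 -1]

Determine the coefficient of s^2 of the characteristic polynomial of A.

Expand det(sI - A) for the 3×3 matrix.
p(s) = s^3 + 5s^2 + 3s + 2.
(Check: constant term = det(-A) = (-1)^3 det A = 2; coefficient of s^2 = -tr A = 5.)
The coefficient of s^2 is 5.

5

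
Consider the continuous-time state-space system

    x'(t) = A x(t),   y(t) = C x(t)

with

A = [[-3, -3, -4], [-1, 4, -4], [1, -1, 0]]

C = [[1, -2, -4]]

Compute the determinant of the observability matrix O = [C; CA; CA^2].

-2024

CA = [[-5, -7, 4]]
CA^2 = [[26, -17, 48]]
Observability matrix O = [C; CA; CA^2] = [[1, -2, -4], [-5, -7, 4], [26, -17, 48]]
Expanding along the first row, det(O) = 1·((-7)·48 - 4·(-17)) - (-2)·((-5)·48 - 4·26) + (-4)·((-5)·(-17) - (-7)·26) = 1·(-268) - (-2)·(-344) + (-4)·267 = -2024
Since det(O) ≠ 0, rank(O) = 3 and the system is completely observable.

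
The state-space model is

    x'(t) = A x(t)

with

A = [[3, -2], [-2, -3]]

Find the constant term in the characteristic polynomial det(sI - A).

For a 2×2 matrix, det(sI - A) = s^2 - (tr A)s + det A.
tr A = 0, det A = -13.
So p(s) = s^2 - 13.
The constant term is -13.

-13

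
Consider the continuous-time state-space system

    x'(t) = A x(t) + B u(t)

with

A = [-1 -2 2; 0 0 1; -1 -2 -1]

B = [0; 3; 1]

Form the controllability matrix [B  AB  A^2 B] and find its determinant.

400

AB = [[-4], [1], [-7]]
A^2B = [[-12], [-7], [9]]
Controllability matrix C = [B  AB  A^2B] = [[0, -4, -12], [3, 1, -7], [1, -7, 9]]
Expanding along the first row, det(C) = 0·(1·9 - (-7)·(-7)) - (-4)·(3·9 - (-7)·1) + (-12)·(3·(-7) - 1·1) = 0·(-40) - (-4)·34 + (-12)·(-22) = 400
Since det(C) ≠ 0, rank(C) = 3 and the system is completely controllable.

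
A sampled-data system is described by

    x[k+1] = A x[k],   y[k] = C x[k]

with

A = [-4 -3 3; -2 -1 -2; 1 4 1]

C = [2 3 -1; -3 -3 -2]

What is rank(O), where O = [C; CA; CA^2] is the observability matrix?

CA = [[-15, -13, -1], [16, 4, -5]]
CA^2 = [[85, 54, -20], [-77, -72, 35]]
Observability matrix O = [C; CA; CA^2] = [[2, 3, -1], [-3, -3, -2], [-15, -13, -1], [16, 4, -5], [85, 54, -20], [-77, -72, 35]]
Take the 3×3 submatrix of O formed by rows 1, 2, 3: [[2, 3, -1], [-3, -3, -2], [-15, -13, -1]]. Its determinant is 2·((-3)·(-1) - (-2)·(-13)) - 3·((-3)·(-1) - (-2)·(-15)) + (-1)·((-3)·(-13) - (-3)·(-15)) = 2·(-23) - 3·(-27) + (-1)·(-6) = 41 ≠ 0.
So rank(O) ≥ 3; since O has 3 columns, rank(O) = 3.
rank(O) = 3 = n, so the pair (A, C) is completely observable.

3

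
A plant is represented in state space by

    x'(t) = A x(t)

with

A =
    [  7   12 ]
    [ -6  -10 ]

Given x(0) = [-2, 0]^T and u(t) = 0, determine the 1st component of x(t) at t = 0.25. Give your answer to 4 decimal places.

-4.3139

det(sI - A) = s^2 - (tr A)s + det A, with tr A = 7 + (-10) = -3 and det A = 7·(-10) - 12·(-6) = -70 - (-72) = 2.
So p(s) = det(sI - A) = s^2 + 3s + 2.
Factor s^2 + 3s + 2: two numbers with sum -3 and product 2 are -1 and -2, so s^2 + 3s + 2 = (s + 1)(s + 2).
Hence p(s) = (s + 1) (s + 2), with roots -2, -1.
The eigenvalues -2, -1 are distinct and real, so A is diagonalisable and x(t) = e^{At} x(0) = V diag(e^{λ_i t}) V^{-1} x(0), where the columns of V are the eigenvectors.
λ = -2: A - (-2)I = [[9, 12], [-6, -8]]. Row 1 gives 9·v1 + 12·v2 = 0, so take v_1 = [-4, 3]^T.
λ = -1: A - (-1)I = [[8, 12], [-6, -9]]. Row 1 gives 8·v1 + 12·v2 = 0, so take v_2 = [3, -2]^T.
V = [v_1 v_2] = [[-4, 3], [3, -2]] has det V = -1, so V^{-1} = adj(V)/det V = [[2, 3], [3, 4]].
Modal coordinates z(0) = V^{-1} x(0): 2·(-2) + 3·0 = -4; 3·(-2) + 4·0 = -6; so z(0) = [-4, -6]^T.
x_1(t) = Σ_i (v_i)_1 · z_i(0) · e^{λ_i t} (row 1 of V times the modal terms).
x_1(0.25) = (-4)·(-4)·e^{-2·0.25} + 3·(-6)·e^{-1·0.25} = 16·0.606531 + (-18)·0.778801 = -4.3139.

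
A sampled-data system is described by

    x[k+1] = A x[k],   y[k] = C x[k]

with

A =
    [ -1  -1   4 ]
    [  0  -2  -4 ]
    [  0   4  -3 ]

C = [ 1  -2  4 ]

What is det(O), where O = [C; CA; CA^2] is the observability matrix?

-1288

CA = [[-1, 19, 0]]
CA^2 = [[1, -37, -80]]
Observability matrix O = [C; CA; CA^2] = [[1, -2, 4], [-1, 19, 0], [1, -37, -80]]
Expanding along the first row, det(O) = 1·(19·(-80) - 0·(-37)) - (-2)·((-1)·(-80) - 0·1) + 4·((-1)·(-37) - 19·1) = 1·(-1520) - (-2)·80 + 4·18 = -1288
Since det(O) ≠ 0, rank(O) = 3 and the system is completely observable.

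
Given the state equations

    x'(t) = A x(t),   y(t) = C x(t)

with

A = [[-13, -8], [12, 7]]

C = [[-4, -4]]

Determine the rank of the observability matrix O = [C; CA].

1

CA = [[4, 4]]
Observability matrix O = [C; CA] = [[-4, -4], [4, 4]]
Every row of O is a scalar multiple of row 1 = [-4, -4] (multipliers 1, -1), so the rows span a one-dimensional space.
O ≠ 0, hence rank(O) = 1.
rank(O) = 1 < n = 2, so the pair (A, C) is not completely observable.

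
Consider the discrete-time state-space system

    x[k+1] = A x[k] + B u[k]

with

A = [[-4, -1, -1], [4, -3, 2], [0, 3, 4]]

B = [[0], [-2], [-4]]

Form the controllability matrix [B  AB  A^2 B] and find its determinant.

-792

AB = [[6], [-2], [-22]]
A^2B = [[0], [-14], [-94]]
Controllability matrix C = [B  AB  A^2B] = [[0, 6, 0], [-2, -2, -14], [-4, -22, -94]]
Expanding along the first row, det(C) = 0·((-2)·(-94) - (-14)·(-22)) - 6·((-2)·(-94) - (-14)·(-4)) + 0·((-2)·(-22) - (-2)·(-4)) = 0·(-120) - 6·132 + 0·36 = -792
Since det(C) ≠ 0, rank(C) = 3 and the system is completely controllable.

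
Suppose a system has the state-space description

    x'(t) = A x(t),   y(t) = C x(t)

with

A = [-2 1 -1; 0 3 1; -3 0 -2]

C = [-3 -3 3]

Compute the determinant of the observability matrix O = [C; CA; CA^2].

2430

CA = [[-3, -12, -6]]
CA^2 = [[24, -39, 3]]
Observability matrix O = [C; CA; CA^2] = [[-3, -3, 3], [-3, -12, -6], [24, -39, 3]]
Expanding along the first row, det(O) = (-3)·((-12)·3 - (-6)·(-39)) - (-3)·((-3)·3 - (-6)·24) + 3·((-3)·(-39) - (-12)·24) = (-3)·(-270) - (-3)·135 + 3·405 = 2430
Since det(O) ≠ 0, rank(O) = 3 and the system is completely observable.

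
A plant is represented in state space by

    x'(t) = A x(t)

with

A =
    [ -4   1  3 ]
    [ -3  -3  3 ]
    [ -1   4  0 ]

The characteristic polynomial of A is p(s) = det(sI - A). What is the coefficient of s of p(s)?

6

Expand det(sI - A) for the 3×3 matrix.
p(s) = s^3 + 7s^2 + 6s.
(Check: constant term = det(-A) = (-1)^3 det A = 0; coefficient of s^2 = -tr A = 7.)
The coefficient of s is 6.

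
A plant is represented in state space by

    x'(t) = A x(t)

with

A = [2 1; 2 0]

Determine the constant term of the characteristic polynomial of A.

For a 2×2 matrix, det(sI - A) = s^2 - (tr A)s + det A.
tr A = 2, det A = -2.
So p(s) = s^2 - 2s - 2.
The constant term is -2.

-2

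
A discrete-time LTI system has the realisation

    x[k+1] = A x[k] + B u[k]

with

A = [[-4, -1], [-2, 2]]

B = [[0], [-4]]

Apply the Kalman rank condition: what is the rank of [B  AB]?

2

AB = [[4], [-8]]
Controllability matrix C = [B  AB] = [[0, 4], [-4, -8]]
det(C) = 0·(-8) - 4·(-4) = 0 - (-16) = 16 ≠ 0, so rank(C) = 2.
rank(C) = 2 = n, so the pair (A, B) is completely controllable.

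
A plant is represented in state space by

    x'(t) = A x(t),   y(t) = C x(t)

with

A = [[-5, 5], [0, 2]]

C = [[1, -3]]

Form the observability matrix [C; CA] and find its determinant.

-16

CA = [[-5, -1]]
Observability matrix O = [C; CA] = [[1, -3], [-5, -1]]
det(O) = 1·(-1) - (-3)·(-5) = -1 - 15 = -16
Since det(O) ≠ 0, rank(O) = 2 and the system is completely observable.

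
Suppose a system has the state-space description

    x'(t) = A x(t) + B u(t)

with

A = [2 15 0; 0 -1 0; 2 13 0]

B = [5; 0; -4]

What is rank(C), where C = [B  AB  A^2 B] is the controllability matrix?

2

AB = [[10], [0], [10]]
A^2B = [[20], [0], [20]]
Controllability matrix C = [B  AB  A^2B] = [[5, 10, 20], [0, 0, 0], [-4, 10, 20]]
Row 2 of C is identically zero, so rank(C) ≤ 2.
The 2×2 minor from rows 1, 3, columns 1, 2 is 5·10 - 10·(-4) = 50 - (-40) = 90 ≠ 0, so rank(C) = 2.
rank(C) = 2 < n = 3, so the pair (A, B) is not completely controllable.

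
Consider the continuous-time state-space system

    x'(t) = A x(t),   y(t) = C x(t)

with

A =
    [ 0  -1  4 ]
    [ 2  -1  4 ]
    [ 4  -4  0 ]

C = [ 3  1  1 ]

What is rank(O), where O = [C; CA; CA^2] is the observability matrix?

CA = [[6, -8, 16]]
CA^2 = [[48, -62, -8]]
Observability matrix O = [C; CA; CA^2] = [[3, 1, 1], [6, -8, 16], [48, -62, -8]]
det(O) = 3·((-8)·(-8) - 16·(-62)) - 1·(6·(-8) - 16·48) + 1·(6·(-62) - (-8)·48) = 3·1056 - 1·(-816) + 1·12 = 3996 ≠ 0, so rank(O) = 3.
rank(O) = 3 = n, so the pair (A, C) is completely observable.

3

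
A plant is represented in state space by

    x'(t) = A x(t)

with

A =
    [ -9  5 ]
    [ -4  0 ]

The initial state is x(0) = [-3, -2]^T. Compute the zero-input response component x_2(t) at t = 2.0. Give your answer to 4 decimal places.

0.0005

det(sI - A) = s^2 - (tr A)s + det A, with tr A = (-9) + 0 = -9 and det A = (-9)·0 - 5·(-4) = 0 - (-20) = 20.
So p(s) = det(sI - A) = s^2 + 9s + 20.
Factor s^2 + 9s + 20: two numbers with sum -9 and product 20 are -4 and -5, so s^2 + 9s + 20 = (s + 4)(s + 5).
Hence p(s) = (s + 4) (s + 5), with roots -5, -4.
The eigenvalues -5, -4 are distinct and real, so A is diagonalisable and x(t) = e^{At} x(0) = V diag(e^{λ_i t}) V^{-1} x(0), where the columns of V are the eigenvectors.
λ = -5: A - (-5)I = [[-4, 5], [-4, 5]]. Row 1 gives (-4)·v1 + 5·v2 = 0, so take v_1 = [-5, -4]^T.
λ = -4: A - (-4)I = [[-5, 5], [-4, 4]]. Row 1 gives (-5)·v1 + 5·v2 = 0, so take v_2 = [-1, -1]^T.
V = [v_1 v_2] = [[-5, -1], [-4, -1]] has det V = 1, so V^{-1} = adj(V)/det V = [[-1, 1], [4, -5]].
Modal coordinates z(0) = V^{-1} x(0): (-1)·(-3) + 1·(-2) = 1; 4·(-3) + (-5)·(-2) = -2; so z(0) = [1, -2]^T.
x_2(t) = Σ_i (v_i)_2 · z_i(0) · e^{λ_i t} (row 2 of V times the modal terms).
x_2(2.0) = (-4)·1·e^{-5·2.0} + (-1)·(-2)·e^{-4·2.0} = (-4)·0.000045 + 2·0.000335 = 0.0005.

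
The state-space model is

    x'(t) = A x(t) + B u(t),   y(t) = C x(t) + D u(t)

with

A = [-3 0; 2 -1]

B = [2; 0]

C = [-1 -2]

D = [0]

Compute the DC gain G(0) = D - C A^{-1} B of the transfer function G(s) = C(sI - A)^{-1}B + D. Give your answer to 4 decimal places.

G(0) = C(-A)^{-1}B + D = -C A^{-1} B + D.
det A = 3, so A^{-1} = (1/3)·adj(A) = [[-1/3, 0], [-2/3, -1]]
A^{-1} B = [-2/3, -4/3]^T
C A^{-1} B = 10/3
G(0) = D - C A^{-1} B = 0 - (10/3) = -10/3 ≈ -3.3333

-3.3333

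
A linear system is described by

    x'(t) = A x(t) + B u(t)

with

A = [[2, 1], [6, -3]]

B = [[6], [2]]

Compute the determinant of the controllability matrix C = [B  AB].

152

AB = [[14], [30]]
Controllability matrix C = [B  AB] = [[6, 14], [2, 30]]
det(C) = 6·30 - 14·2 = 180 - 28 = 152
Since det(C) ≠ 0, rank(C) = 2 and the system is completely controllable.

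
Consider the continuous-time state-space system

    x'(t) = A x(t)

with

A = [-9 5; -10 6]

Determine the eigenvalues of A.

det(sI - A) = s^2 - (tr A)s + det A, with tr A = (-9) + 6 = -3 and det A = (-9)·6 - 5·(-10) = -54 - (-50) = -4.
So p(s) = det(sI - A) = s^2 + 3s - 4.
Factor s^2 + 3s - 4: two numbers with sum -3 and product -4 are 1 and -4, so s^2 + 3s - 4 = (s - 1)(s + 4).
Hence p(s) = (s - 1) (s + 4), with roots -4, 1.
At least one eigenvalue has non-negative real part, so the system is not asymptotically stable.

-4, 1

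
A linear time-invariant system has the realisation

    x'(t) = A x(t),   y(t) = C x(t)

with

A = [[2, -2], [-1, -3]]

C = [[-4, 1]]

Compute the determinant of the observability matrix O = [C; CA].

CA = [[-9, 5]]
Observability matrix O = [C; CA] = [[-4, 1], [-9, 5]]
det(O) = (-4)·5 - 1·(-9) = -20 - (-9) = -11
Since det(O) ≠ 0, rank(O) = 2 and the system is completely observable.

-11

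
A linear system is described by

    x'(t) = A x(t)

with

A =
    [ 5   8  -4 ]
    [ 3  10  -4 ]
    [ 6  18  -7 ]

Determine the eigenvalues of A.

1, 2, 5

det(sI - A) = s^3 - (tr A)s^2 + (M11 + M22 + M33)s - det A, where Mii is the 2×2 principal minor of A obtained by deleting row i and column i.
tr A = 5 + 10 + (-7) = 8; M11 = 10·(-7) - (-4)·18 = -70 - (-72) = 2; M22 = 5·(-7) - (-4)·6 = -35 - (-24) = -11; M33 = 5·10 - 8·3 = 50 - 24 = 26; sum of minors = 17.
det A = 5·(10·(-7) - (-4)·18) - 8·(3·(-7) - (-4)·6) + (-4)·(3·18 - 10·6) = 5·2 - 8·3 + (-4)·(-6) = 10.
So p(s) = det(sI - A) = s^3 - 8s^2 + 17s - 10.
Rational-root test: any integer root divides -10. Testing small divisors, s = 1 works: p(1) = 1 + (-8) + 17 + (-10) = 0, so (s - 1) is a factor.
Dividing, p(s) = (s - 1)(s^2 - 7s + 10).
Factor s^2 - 7s + 10: two numbers with sum 7 and product 10 are 5 and 2, so s^2 - 7s + 10 = (s - 5)(s - 2).
Hence p(s) = (s - 5) (s - 2) (s - 1), with roots 1, 2, 5.
At least one eigenvalue has non-negative real part, so the system is not asymptotically stable.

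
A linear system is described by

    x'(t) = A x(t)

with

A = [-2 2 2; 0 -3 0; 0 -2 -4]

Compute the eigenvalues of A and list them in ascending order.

-4, -3, -2

det(sI - A) = s^3 - (tr A)s^2 + (M11 + M22 + M33)s - det A, where Mii is the 2×2 principal minor of A obtained by deleting row i and column i.
tr A = (-2) + (-3) + (-4) = -9; M11 = (-3)·(-4) - 0·(-2) = 12 - 0 = 12; M22 = (-2)·(-4) - 2·0 = 8 - 0 = 8; M33 = (-2)·(-3) - 2·0 = 6 - 0 = 6; sum of minors = 26.
det A = (-2)·((-3)·(-4) - 0·(-2)) - 2·(0·(-4) - 0·0) + 2·(0·(-2) - (-3)·0) = (-2)·12 - 2·0 + 2·0 = -24.
So p(s) = det(sI - A) = s^3 + 9s^2 + 26s + 24.
Rational-root test: any integer root divides 24. Testing small divisors, s = -2 works: p(-2) = -8 + 36 + (-52) + 24 = 0, so (s + 2) is a factor.
Dividing, p(s) = (s + 2)(s^2 + 7s + 12).
Factor s^2 + 7s + 12: two numbers with sum -7 and product 12 are -3 and -4, so s^2 + 7s + 12 = (s + 3)(s + 4).
Hence p(s) = (s + 2) (s + 3) (s + 4), with roots -4, -3, -2.
All eigenvalues have negative real part, so the system is asymptotically stable.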